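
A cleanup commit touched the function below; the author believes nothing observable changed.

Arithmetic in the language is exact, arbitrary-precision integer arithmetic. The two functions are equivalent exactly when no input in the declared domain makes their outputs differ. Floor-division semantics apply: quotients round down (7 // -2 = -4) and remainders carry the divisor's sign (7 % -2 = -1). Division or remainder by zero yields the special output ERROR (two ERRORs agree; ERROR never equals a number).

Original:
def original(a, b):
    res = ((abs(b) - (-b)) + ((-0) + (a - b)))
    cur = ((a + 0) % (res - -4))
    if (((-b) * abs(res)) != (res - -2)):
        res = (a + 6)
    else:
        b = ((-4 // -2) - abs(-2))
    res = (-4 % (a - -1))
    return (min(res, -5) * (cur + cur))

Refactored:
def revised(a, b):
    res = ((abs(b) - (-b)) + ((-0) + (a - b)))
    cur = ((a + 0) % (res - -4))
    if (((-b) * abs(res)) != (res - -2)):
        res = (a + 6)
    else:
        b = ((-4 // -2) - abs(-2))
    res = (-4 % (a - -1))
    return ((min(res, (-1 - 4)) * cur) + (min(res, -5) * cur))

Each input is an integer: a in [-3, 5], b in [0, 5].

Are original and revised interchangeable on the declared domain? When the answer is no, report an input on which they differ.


The two versions differ — the changes include constant usage differs, plus arithmetic usage differs, plus min/max/abs usage differs.
Spot check at a=0, b=3 — original: res := 3 | cur := 0 | (((-b) * abs(res)) != (res - -2)): true | res := 6 | res := 0 | result 0. revised: res := 3 | cur := 0 | (((-b) * abs(res)) != (res - -2)): true | res := 6 | res := 0 | result 0. Both give 0.
Sweeping the whole domain (54 inputs) finds no disagreement.
verdict: equivalent


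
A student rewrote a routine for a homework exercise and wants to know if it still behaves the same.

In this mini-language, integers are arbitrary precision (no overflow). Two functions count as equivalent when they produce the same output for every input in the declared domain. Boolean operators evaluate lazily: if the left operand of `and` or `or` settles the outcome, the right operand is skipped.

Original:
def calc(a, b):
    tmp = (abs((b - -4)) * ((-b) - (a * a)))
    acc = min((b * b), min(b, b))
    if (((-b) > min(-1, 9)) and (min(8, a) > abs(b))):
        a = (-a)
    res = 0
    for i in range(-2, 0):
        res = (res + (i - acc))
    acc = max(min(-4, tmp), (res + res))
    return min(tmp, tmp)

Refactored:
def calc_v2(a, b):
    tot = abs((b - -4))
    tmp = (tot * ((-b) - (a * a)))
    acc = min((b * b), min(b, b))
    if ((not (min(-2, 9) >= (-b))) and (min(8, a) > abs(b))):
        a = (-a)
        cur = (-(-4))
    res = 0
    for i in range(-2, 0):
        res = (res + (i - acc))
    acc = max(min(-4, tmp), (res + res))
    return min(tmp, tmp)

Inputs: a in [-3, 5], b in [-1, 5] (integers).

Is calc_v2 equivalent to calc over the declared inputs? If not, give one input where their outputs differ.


The one real change (`-1` became `-2`) has no effect anywhere in the declared ranges.
Spot check at a=5, b=5 — calc: tmp = -270; acc = 5; (((-b) > min(-1, 9)) and (min(8, a) > abs(b))) -> false; res = 0; [i=-2]; res = -7; [i=-1]; res = -13; acc = -26; return -270. calc_v2: tot = 9; tmp = -270; acc = 5; ((not (min(-2, 9) >= (-b))) and (min(8, a) > abs(b))) -> false; res = 0; [i=-2]; res = -7; [i=-1]; res = -13; acc = -26; return -270. Both give -270.
Checked all 63 inputs in the declared domain: the outputs agree on every one.
verdict: equivalent


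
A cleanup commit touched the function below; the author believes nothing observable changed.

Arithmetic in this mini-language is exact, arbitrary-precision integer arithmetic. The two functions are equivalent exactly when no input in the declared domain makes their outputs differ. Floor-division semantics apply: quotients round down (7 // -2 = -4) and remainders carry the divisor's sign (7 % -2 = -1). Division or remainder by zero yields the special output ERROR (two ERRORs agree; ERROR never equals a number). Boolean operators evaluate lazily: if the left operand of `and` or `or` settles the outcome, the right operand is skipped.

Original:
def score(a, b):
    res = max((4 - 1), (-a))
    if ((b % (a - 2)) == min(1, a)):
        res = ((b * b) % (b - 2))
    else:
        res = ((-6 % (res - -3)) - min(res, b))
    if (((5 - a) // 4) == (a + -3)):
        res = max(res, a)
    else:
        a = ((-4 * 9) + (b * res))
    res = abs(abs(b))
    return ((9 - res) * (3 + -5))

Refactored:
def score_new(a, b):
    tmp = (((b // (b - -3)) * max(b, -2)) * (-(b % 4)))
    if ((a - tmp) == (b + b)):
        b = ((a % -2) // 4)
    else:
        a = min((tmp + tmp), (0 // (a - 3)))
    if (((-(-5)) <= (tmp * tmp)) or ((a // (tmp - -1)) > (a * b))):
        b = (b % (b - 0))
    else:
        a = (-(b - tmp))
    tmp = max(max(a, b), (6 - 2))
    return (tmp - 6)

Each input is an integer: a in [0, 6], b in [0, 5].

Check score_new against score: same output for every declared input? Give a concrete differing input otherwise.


Not equivalent: a=0, b=0 separates them (-18 vs -2).
score: res becomes 3; next ((b % (a - 2)) == min(1, a)) evaluates to true; next res becomes 0; next (((5 - a) // 4) == (a + -3)) evaluates to false; next a becomes -36; next res becomes 0; next final value -18
score_new: tmp becomes 0; next ((a - tmp) == (b + b)) evaluates to true; next b becomes 0; next (((-(-5)) <= (tmp * tmp)) or ((a // (tmp - -1)) > (a * b))) evaluates to false; next a becomes 0; next tmp becomes 4; next final value -2
verdict: not equivalent; witness: a=0, b=0


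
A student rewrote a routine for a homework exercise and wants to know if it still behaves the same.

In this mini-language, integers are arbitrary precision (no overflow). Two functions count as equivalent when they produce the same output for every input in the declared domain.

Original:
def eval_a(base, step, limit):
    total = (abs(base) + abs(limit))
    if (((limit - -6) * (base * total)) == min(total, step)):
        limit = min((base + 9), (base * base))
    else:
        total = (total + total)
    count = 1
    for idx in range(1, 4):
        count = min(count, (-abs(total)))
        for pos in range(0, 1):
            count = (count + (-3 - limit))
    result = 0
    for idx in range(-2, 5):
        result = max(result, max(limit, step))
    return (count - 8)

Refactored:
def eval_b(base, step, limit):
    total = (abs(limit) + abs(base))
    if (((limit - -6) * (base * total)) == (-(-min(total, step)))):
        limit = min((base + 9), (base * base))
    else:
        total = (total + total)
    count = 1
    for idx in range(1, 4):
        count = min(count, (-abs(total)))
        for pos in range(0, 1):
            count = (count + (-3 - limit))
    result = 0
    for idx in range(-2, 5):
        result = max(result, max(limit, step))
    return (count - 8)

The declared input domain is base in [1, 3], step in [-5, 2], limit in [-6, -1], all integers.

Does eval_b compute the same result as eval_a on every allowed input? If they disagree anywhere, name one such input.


The two versions differ — the changes include same computation, different form.
Spot check at base=3, step=-1, limit=-3 — eval_a: total=6, then (((limit - -6) * (base * total)) == min(total, step)) is false, then total=12, then count=1, then (idx=1), then count=-12, then (pos=0), then count=-12, then (idx=2), then count=-12, then (pos=0), then count=-12, then (idx=3), then count=-12, then (pos=0), then count=-12, then result=0, then (idx=-2), then result=0, then (idx=-1), then result=0, then (idx=0), then result=0, then (idx=1), then result=0, then (idx=2), then result=0, then (idx=3), then result=0, then (idx=4), then result=0, then returns -20. eval_b: total=6, then (((limit - -6) * (base * total)) == (-(-min(total, step)))) is false, then total=12, then count=1, then (idx=1), then count=-12, then (pos=0), then count=-12, then (idx=2), then count=-12, then (pos=0), then count=-12, then (idx=3), then count=-12, then (pos=0), then count=-12, then result=0, then (idx=-2), then result=0, then (idx=-1), then result=0, then (idx=0), then result=0, then (idx=1), then result=0, then (idx=2), then result=0, then (idx=3), then result=0, then (idx=4), then result=0, then returns -20. Both give -20.
Every one of the 144 inputs gives matching results.
verdict: equivalent


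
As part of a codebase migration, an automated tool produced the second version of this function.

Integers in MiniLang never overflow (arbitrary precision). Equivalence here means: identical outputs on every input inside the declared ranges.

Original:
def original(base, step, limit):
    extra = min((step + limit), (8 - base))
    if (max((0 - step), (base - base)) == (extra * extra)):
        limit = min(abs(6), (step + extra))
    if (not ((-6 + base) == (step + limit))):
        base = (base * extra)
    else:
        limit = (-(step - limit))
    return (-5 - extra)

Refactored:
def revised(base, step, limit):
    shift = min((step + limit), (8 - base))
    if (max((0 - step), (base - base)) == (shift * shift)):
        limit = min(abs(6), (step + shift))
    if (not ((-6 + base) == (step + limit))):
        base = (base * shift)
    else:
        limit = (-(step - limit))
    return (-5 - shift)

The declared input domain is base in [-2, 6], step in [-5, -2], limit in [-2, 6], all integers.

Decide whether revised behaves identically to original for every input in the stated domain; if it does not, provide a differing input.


Changes here: local variable names differ; the full 324-point sweep finds no disagreement.
verdict: equivalent


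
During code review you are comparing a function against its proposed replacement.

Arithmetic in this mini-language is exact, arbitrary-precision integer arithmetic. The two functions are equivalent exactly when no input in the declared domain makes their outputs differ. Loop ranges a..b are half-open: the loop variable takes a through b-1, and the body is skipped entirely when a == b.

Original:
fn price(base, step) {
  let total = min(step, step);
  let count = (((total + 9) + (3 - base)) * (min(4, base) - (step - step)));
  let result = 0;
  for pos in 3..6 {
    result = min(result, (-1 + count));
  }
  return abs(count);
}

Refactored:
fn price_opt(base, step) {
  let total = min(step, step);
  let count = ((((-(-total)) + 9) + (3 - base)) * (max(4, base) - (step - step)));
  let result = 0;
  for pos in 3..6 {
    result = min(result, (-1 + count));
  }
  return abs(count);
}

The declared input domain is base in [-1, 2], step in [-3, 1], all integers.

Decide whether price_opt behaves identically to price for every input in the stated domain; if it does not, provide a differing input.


The rewrite breaks on base=-1, step=-3, where the results are 10 and 40.
price: total = -3; count = -10; result = 0; [pos=3]; result = -11; [pos=4]; result = -11; [pos=5]; result = -11; return 10
price_opt: total = -3; count = 40; result = 0; [pos=3]; result = 0; [pos=4]; result = 0; [pos=5]; result = 0; return 40
verdict: not equivalent; witness: base=-1, step=-3


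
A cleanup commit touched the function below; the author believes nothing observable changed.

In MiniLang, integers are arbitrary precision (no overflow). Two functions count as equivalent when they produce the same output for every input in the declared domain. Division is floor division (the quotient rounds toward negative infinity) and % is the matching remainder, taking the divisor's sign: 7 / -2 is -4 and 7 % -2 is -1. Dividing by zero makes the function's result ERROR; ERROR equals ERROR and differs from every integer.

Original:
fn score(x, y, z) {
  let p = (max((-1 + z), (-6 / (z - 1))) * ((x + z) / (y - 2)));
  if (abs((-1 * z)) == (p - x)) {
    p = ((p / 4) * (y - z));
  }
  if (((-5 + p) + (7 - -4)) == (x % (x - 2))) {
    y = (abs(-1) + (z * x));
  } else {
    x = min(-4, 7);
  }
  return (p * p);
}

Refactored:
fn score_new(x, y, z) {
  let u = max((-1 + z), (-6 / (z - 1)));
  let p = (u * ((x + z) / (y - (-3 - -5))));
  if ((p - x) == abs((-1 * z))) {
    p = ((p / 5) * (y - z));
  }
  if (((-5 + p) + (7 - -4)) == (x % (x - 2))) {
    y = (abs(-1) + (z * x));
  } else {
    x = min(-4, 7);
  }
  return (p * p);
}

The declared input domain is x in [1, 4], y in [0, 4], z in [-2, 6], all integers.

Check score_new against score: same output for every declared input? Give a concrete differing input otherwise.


Try x=1, y=4, z=3.
score: p=4, then (abs((-1 * z)) == (p - x)) is true, then p=1, then (((-5 + p) + (7 - -4)) == (x % (x - 2))) is false, then x=-4, then returns 1
score_new: u=2, then p=4, then ((p - x) == abs((-1 * z))) is true, then p=0, then (((-5 + p) + (7 - -4)) == (x % (x - 2))) is false, then x=-4, then returns 0
1 vs 0 — the two versions disagree here.
verdict: not equivalent; witness: x=1, y=4, z=3


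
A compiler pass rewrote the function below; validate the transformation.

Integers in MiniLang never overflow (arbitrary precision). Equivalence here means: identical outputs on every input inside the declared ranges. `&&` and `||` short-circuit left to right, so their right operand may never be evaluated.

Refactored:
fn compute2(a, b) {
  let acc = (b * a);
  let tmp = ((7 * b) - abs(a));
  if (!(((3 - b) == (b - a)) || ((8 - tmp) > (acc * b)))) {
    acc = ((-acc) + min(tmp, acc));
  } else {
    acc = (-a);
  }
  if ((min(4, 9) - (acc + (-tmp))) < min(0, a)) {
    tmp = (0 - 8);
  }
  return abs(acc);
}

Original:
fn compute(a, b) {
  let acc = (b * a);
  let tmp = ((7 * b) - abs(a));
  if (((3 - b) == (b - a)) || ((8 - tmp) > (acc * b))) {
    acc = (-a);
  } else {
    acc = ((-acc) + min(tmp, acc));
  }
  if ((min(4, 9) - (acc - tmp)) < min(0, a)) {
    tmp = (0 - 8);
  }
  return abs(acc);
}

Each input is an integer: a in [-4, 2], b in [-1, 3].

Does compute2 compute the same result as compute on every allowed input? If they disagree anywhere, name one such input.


The two versions differ — the changes include arithmetic usage differs; boolean connective usage differs.
As a probe, take a=0, b=-1: compute runs acc := 0 | tmp := -7 | (((3 - b) == (b - a)) || ((8 - tmp) > (acc * b))): true | acc := 0 | ((min(4, 9) - (acc - tmp)) < min(0, a)): true | tmp := -8 | result 0; compute2 runs acc := 0 | tmp := -7 | (!(((3 - b) == (b - a)) || ((8 - tmp) > (acc * b)))): false | acc := 0 | ((min(4, 9) - (acc + (-tmp))) < min(0, a)): true | tmp := -8 | result 0; both end at 0.
Sweeping the whole domain (35 inputs) finds no disagreement.
verdict: equivalent


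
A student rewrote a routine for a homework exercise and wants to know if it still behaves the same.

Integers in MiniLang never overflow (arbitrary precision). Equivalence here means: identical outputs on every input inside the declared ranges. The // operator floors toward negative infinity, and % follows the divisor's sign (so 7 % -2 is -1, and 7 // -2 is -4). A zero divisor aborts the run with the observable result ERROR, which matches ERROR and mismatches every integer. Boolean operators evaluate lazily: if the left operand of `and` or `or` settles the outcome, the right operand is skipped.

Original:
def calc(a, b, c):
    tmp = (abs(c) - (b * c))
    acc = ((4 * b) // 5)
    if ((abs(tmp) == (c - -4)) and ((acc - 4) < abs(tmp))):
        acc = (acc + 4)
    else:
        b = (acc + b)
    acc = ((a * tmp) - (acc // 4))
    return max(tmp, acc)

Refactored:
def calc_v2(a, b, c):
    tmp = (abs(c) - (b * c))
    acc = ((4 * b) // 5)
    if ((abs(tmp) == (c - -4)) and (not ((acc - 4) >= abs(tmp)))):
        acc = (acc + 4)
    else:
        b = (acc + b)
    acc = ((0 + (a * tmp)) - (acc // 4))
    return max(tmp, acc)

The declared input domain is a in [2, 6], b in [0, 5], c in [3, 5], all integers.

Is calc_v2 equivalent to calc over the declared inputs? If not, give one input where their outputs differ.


Comparing the listings, the differences include: arithmetic usage differs; also boolean connective usage differs; also constant usage differs; also comparison usage differs.
One worked example (a=4, b=1, c=5) — calc: tmp=0, then acc=0, then ((abs(tmp) == (c - -4)) and ((acc - 4) < abs(tmp))) is false, then b=1, then acc=0, then returns 0; calc_v2: tmp=0, then acc=0, then ((abs(tmp) == (c - -4)) and (not ((acc - 4) >= abs(tmp)))) is false, then b=1, then acc=0, then returns 0; agreement on 0.
Checked all 90 inputs in the declared domain: the outputs agree on every one.
verdict: equivalent


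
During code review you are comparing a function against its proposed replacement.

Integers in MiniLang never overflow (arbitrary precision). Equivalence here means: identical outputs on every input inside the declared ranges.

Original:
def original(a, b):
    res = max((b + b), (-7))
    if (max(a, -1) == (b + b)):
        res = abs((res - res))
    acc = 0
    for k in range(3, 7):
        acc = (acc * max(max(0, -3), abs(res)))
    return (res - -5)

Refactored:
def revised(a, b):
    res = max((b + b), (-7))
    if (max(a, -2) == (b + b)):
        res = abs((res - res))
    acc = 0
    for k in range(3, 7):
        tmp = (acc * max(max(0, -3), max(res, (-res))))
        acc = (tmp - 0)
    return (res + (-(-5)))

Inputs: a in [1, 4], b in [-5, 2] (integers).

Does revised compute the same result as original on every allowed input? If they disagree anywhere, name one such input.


Equivalent. The one real change (`-1` became `-2`) has no effect anywhere in the declared ranges.
Across all 32 domain points the two functions coincide.
As a probe, take a=3, b=-1: original runs res := -2 | (max(a, -1) == (b + b)): false | acc := 0 | iter k=3: | acc := 0 | iter k=4: | acc := 0 | iter k=5: | acc := 0 | iter k=6: | acc := 0 | result 3; revised runs res := -2 | (max(a, -2) == (b + b)): false | acc := 0 | iter k=3: | tmp := 0 | acc := 0 | iter k=4: | tmp := 0 | acc := 0 | iter k=5: | tmp := 0 | acc := 0 | iter k=6: | tmp := 0 | acc := 0 | result 3; both end at 3.
verdict: equivalent


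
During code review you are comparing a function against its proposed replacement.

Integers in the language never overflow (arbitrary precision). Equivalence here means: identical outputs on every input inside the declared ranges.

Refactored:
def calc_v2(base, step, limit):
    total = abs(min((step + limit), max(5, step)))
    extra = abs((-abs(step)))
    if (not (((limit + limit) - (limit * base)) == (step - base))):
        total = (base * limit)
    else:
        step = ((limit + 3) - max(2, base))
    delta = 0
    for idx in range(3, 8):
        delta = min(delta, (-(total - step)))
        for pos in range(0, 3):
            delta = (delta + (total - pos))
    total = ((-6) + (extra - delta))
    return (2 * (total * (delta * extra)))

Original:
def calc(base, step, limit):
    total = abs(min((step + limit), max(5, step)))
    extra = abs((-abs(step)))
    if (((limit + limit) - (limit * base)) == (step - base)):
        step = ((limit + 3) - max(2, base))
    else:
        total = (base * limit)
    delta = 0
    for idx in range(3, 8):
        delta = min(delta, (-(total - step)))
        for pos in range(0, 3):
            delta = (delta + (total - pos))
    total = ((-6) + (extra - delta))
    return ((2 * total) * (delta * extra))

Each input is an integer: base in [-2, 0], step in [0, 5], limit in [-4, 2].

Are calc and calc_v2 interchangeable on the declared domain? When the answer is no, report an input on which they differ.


Side by side, the visible changes include: boolean connective usage differs.
Spot check at base=-2, step=3, limit=-1 — calc: total becomes 2; next extra becomes 3; next (((limit + limit) - (limit * base)) == (step - base)) evaluates to false; next total becomes 2; next delta becomes 0; next at idx=3:; next delta becomes 0; next at pos=0:; next delta becomes 2; next at pos=1:; next delta becomes 3; next at pos=2:; next delta becomes 3; next at idx=4:; next delta becomes 1; next at pos=0:; next delta becomes 3; next at pos=1:; next delta becomes 4; next at pos=2:; next delta becomes 4; next at idx=5:; next delta becomes 1; next at pos=0:; next delta becomes 3; next at pos=1:; next delta becomes 4; next at pos=2:; next delta becomes 4; next at idx=6:; next delta becomes 1; next at pos=0:; next delta becomes 3; next at pos=1:; next delta becomes 4; next at pos=2:; next delta becomes 4; next at idx=7:; next delta becomes 1; next at pos=0:; next delta becomes 3; next at pos=1:; next delta becomes 4; next at pos=2:; next delta becomes 4; next total becomes -7; next final value -168. calc_v2: total becomes 2; next extra becomes 3; next (not (((limit + limit) - (limit * base)) == (step - base))) evaluates to true; next total becomes 2; next delta becomes 0; next at idx=3:; next delta becomes 0; next at pos=0:; next delta becomes 2; next at pos=1:; next delta becomes 3; next at pos=2:; next delta becomes 3; next at idx=4:; next delta becomes 1; next at pos=0:; next delta becomes 3; next at pos=1:; next delta becomes 4; next at pos=2:; next delta becomes 4; next at idx=5:; next delta becomes 1; next at pos=0:; next delta becomes 3; next at pos=1:; next delta becomes 4; next at pos=2:; next delta becomes 4; next at idx=6:; next delta becomes 1; next at pos=0:; next delta becomes 3; next at pos=1:; next delta becomes 4; next at pos=2:; next delta becomes 4; next at idx=7:; next delta becomes 1; next at pos=0:; next delta becomes 3; next at pos=1:; next delta becomes 4; next at pos=2:; next delta becomes 4; next total becomes -7; next final value -168. Both give -168.
Sweeping the whole domain (126 inputs) finds no disagreement.
verdict: equivalent


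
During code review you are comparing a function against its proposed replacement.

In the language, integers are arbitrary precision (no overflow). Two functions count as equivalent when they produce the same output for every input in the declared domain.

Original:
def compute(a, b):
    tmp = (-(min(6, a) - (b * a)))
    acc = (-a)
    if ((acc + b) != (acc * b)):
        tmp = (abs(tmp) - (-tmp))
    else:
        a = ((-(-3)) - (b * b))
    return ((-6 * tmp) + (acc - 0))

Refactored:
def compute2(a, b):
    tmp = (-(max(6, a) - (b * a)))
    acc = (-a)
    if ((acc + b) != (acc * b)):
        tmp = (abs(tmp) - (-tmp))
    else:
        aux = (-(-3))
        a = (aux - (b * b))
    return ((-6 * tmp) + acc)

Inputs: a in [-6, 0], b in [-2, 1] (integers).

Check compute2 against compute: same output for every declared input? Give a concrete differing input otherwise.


These are not equivalent — on a=-6, b=-2 the outputs split (-210 vs -66).
compute: tmp = 18; acc = 6; ((acc + b) != (acc * b)) -> true; tmp = 36; return -210
compute2: tmp = 6; acc = 6; ((acc + b) != (acc * b)) -> true; tmp = 12; return -66
verdict: not equivalent; witness: a=-6, b=-2


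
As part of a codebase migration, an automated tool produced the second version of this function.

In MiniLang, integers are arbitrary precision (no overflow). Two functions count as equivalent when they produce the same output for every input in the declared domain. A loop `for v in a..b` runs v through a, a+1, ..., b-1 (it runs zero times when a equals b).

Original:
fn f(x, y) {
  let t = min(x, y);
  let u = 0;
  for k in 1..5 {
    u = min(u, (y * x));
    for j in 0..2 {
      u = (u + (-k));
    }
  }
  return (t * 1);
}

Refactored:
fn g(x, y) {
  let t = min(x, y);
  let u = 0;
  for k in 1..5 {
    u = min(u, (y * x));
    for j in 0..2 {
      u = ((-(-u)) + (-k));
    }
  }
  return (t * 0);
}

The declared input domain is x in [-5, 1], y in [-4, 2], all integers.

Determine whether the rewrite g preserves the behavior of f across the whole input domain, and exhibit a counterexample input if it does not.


Try x=-5, y=-4.
f: t := -5 | u := 0 | iter k=1: | u := 0 | iter j=0: | u := -1 | iter j=1: | u := -2 | iter k=2: | u := -2 | iter j=0: | u := -4 | iter j=1: | u := -6 | iter k=3: | u := -6 | iter j=0: | u := -9 | iter j=1: | u := -12 | iter k=4: | u := -12 | iter j=0: | u := -16 | iter j=1: | u := -20 | result -5
g: t := -5 | u := 0 | iter k=1: | u := 0 | iter j=0: | u := -1 | iter j=1: | u := -2 | iter k=2: | u := -2 | iter j=0: | u := -4 | iter j=1: | u := -6 | iter k=3: | u := -6 | iter j=0: | u := -9 | iter j=1: | u := -12 | iter k=4: | u := -12 | iter j=0: | u := -16 | iter j=1: | u := -20 | result 0
-5 against 0: the behavior changed.
verdict: not equivalent; witness: x=-5, y=-4


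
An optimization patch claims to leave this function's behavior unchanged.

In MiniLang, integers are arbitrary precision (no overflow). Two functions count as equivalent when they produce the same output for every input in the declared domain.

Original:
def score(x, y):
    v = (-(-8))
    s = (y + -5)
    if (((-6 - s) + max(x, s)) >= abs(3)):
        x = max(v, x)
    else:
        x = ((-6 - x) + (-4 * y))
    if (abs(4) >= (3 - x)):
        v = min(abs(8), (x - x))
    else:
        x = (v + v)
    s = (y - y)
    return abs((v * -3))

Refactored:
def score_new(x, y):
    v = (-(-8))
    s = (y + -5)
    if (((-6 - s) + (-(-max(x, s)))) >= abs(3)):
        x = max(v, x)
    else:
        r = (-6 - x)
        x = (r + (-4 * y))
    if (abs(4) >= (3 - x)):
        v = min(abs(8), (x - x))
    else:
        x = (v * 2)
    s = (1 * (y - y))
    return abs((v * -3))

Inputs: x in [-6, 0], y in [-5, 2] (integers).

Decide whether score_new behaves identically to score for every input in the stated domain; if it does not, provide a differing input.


Comparing the listings, the differences include: constant usage differs; local variable names differ; arithmetic usage differs; statement counts differ.
Spot check at x=-5, y=2 — score: v = 8; s = -3; (((-6 - s) + max(x, s)) >= abs(3)) -> false; x = -9; (abs(4) >= (3 - x)) -> false; x = 16; s = 0; return 24. score_new: v = 8; s = -3; (((-6 - s) + (-(-max(x, s)))) >= abs(3)) -> false; r = -1; x = -9; (abs(4) >= (3 - x)) -> false; x = 16; s = 0; return 24. Both give 24.
Across all 56 domain points the two functions coincide.
verdict: equivalent


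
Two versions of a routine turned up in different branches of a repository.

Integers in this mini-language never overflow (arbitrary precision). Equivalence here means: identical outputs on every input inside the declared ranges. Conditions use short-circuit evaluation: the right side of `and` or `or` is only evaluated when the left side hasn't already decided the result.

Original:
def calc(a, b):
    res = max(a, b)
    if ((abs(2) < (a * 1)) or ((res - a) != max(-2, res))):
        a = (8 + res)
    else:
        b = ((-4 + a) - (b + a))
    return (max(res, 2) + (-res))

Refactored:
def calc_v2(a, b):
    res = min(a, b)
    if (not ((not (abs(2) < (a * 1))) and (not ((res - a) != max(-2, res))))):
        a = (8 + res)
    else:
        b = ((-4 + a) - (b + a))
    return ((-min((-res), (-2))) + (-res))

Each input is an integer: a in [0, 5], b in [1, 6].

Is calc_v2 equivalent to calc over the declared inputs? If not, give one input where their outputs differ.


Input a=0, b=1: 1 from calc versus 2 from calc_v2.
verdict: not equivalent; witness: a=0, b=1


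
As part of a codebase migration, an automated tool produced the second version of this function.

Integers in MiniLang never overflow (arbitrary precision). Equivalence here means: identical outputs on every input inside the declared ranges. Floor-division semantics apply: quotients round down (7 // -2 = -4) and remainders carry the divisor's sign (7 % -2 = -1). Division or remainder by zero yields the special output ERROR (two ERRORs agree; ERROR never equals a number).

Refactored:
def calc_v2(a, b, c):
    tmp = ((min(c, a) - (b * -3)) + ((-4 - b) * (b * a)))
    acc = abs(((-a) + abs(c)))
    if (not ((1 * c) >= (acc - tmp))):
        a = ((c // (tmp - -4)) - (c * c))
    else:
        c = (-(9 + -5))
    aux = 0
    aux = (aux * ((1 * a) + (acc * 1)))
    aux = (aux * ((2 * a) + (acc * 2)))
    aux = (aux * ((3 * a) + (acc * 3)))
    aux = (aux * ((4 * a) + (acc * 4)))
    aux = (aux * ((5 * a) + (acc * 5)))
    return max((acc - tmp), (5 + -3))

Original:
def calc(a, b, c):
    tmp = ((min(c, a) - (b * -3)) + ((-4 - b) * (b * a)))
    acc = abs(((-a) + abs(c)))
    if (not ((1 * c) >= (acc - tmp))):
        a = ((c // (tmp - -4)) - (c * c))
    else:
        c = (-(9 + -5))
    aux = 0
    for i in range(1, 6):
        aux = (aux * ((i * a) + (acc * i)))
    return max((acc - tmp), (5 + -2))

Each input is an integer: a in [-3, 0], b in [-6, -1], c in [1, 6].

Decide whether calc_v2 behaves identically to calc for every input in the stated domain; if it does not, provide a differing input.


On input a=-3, b=-6, c=1, calc returns 3 while calc_v2 returns 2.
verdict: not equivalent; witness: a=-3, b=-6, c=1


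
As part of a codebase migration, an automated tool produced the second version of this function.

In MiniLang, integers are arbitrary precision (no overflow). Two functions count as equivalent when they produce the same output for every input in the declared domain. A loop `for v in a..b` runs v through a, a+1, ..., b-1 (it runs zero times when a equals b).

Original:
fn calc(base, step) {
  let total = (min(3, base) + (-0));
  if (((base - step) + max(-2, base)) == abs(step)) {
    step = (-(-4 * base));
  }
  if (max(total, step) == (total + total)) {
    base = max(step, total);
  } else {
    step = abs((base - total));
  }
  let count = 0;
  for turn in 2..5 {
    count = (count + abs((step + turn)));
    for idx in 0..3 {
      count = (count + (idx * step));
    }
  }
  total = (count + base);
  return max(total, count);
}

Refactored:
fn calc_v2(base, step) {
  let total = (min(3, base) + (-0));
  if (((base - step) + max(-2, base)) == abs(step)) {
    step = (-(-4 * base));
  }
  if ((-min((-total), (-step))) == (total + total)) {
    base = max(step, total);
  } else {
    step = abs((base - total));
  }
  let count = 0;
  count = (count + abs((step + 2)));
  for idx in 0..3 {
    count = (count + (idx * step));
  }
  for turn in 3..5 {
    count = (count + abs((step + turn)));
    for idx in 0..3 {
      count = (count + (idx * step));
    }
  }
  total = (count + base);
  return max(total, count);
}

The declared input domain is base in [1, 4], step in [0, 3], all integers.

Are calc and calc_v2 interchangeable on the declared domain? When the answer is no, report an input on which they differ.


The two versions differ — the changes include statement counts differ, and constant usage differs, and min/max/abs usage differs, and arithmetic usage differs, and loop structure differs.
One worked example (base=2, step=0) — calc: total becomes 2; next (((base - step) + max(-2, base)) == abs(step)) evaluates to false; next (max(total, step) == (total + total)) evaluates to false; next step becomes 0; next count becomes 0; next at turn=2:; next count becomes 2; next at idx=0:; next count becomes 2; next at idx=1:; next count becomes 2; next at idx=2:; next count becomes 2; next at turn=3:; next count becomes 5; next at idx=0:; next count becomes 5; next at idx=1:; next count becomes 5; next at idx=2:; next count becomes 5; next at turn=4:; next count becomes 9; next at idx=0:; next count becomes 9; next at idx=1:; next count becomes 9; next at idx=2:; next count becomes 9; next total becomes 11; next final value 11; calc_v2: total becomes 2; next (((base - step) + max(-2, base)) == abs(step)) evaluates to false; next ((-min((-total), (-step))) == (total + total)) evaluates to false; next step becomes 0; next count becomes 0; next count becomes 2; next at idx=0:; next count becomes 2; next at idx=1:; next count becomes 2; next at idx=2:; next count becomes 2; next at turn=3:; next count becomes 5; next at idx=0:; next count becomes 5; next at idx=1:; next count becomes 5; next at idx=2:; next count becomes 5; next at turn=4:; next count becomes 9; next at idx=0:; next count becomes 9; next at idx=1:; next count becomes 9; next at idx=2:; next count becomes 9; next total becomes 11; next final value 11; agreement on 11.
An exhaustive pass over the 16 declared inputs shows identical outputs.
verdict: equivalent


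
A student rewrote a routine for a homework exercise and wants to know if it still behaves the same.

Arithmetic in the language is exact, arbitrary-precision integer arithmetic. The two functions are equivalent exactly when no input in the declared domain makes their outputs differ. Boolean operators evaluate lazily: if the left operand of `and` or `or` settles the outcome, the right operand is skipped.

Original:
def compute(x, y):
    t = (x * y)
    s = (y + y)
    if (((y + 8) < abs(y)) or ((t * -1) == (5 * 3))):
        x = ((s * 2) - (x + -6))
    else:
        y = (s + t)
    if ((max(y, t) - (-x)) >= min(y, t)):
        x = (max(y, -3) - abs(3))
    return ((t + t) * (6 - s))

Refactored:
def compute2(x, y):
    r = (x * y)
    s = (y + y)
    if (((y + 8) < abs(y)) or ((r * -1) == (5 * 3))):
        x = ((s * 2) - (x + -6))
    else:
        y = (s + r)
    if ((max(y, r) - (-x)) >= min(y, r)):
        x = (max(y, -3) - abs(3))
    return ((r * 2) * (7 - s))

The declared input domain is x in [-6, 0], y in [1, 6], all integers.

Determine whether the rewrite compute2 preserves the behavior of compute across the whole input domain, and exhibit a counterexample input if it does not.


At x=-6, y=1: compute gives -48, compute2 gives -60.
verdict: not equivalent; witness: x=-6, y=1


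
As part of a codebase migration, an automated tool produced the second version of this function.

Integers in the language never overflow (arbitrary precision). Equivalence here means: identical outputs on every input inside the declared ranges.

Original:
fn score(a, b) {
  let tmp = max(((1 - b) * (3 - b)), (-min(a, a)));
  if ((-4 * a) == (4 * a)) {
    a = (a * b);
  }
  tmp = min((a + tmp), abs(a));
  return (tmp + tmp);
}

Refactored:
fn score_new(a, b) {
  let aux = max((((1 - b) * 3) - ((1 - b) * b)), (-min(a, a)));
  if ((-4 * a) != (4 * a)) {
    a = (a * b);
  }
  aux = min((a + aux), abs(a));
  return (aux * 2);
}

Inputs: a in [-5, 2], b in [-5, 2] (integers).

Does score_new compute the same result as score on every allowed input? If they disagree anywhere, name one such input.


Input a=-5, b=-5: 10 from score versus 50 from score_new.
verdict: not equivalent; witness: a=-5, b=-5


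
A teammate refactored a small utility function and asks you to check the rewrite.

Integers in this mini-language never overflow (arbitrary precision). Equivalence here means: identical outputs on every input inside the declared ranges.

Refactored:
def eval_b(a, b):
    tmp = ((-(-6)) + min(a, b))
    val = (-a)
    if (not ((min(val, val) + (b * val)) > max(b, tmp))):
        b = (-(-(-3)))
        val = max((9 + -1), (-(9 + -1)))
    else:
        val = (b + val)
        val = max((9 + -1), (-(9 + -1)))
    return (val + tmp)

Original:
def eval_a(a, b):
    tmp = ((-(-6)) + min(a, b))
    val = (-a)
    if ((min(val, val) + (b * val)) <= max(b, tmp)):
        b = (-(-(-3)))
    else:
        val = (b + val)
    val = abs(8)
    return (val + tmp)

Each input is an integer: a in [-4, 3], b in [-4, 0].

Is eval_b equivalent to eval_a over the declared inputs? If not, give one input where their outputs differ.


Reading the diff, among the changes: comparison usage differs, plus min/max/abs usage differs, plus constant usage differs, plus arithmetic usage differs, plus boolean connective usage differs, plus statement counts differ.
As a probe, take a=-1, b=-1: eval_a runs tmp = 5; val = 1; ((min(val, val) + (b * val)) <= max(b, tmp)) -> true; b = -3; val = 8; return 13; eval_b runs tmp = 5; val = 1; (not ((min(val, val) + (b * val)) > max(b, tmp))) -> true; b = -3; val = 8; return 13; both end at 13.
Sweeping the whole domain (40 inputs) finds no disagreement.
verdict: equivalent


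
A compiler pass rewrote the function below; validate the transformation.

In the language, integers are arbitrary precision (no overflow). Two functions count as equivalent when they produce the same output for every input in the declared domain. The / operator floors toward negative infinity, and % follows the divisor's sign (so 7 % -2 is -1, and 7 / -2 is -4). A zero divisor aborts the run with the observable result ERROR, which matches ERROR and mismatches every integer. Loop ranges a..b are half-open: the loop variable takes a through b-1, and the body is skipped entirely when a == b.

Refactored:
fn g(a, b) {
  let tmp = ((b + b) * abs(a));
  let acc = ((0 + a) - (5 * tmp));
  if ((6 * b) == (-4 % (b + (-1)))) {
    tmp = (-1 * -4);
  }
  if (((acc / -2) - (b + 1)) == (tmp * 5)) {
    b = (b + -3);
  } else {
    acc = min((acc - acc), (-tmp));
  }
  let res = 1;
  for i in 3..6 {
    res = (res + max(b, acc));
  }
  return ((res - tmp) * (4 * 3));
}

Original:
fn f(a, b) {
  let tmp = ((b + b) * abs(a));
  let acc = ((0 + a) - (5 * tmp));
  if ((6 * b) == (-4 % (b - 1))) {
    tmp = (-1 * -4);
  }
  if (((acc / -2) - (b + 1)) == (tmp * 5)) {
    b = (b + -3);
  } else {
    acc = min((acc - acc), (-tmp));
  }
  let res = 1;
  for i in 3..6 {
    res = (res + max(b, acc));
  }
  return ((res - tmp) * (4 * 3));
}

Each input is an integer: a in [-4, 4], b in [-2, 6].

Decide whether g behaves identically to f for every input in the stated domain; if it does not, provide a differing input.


Comparing the listings, the differences include: arithmetic usage differs.
Spot check at a=-1, b=1 — f: tmp becomes 2; next acc becomes -11; next hits division by zero so the output is ERROR. g: tmp becomes 2; next acc becomes -11; next hits division by zero so the output is ERROR. Both give ERROR.
Across all 81 domain points the two functions coincide.
verdict: equivalent


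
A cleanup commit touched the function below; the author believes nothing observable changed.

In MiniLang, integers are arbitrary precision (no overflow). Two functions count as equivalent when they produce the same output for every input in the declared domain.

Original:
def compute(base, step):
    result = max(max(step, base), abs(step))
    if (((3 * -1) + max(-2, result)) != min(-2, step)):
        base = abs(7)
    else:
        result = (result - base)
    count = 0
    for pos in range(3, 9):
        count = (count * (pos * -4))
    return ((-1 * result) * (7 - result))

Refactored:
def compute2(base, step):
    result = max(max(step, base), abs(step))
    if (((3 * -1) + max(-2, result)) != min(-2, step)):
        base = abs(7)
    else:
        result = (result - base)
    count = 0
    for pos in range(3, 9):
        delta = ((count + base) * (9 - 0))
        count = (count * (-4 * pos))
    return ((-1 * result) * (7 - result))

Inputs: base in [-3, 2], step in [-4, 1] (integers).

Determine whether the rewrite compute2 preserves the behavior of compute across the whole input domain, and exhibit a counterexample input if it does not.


This is a faithful refactor — arithmetic usage differs, constant usage differs, statement counts differ, local variable names differ, but the computed results match everywhere.
Spot check at base=1, step=0 — compute: result becomes 1; next (((3 * -1) + max(-2, result)) != min(-2, step)) evaluates to false; next result becomes 0; next count becomes 0; next at pos=3:; next count becomes 0; next at pos=4:; next count becomes 0; next at pos=5:; next count becomes 0; next at pos=6:; next count becomes 0; next at pos=7:; next count becomes 0; next at pos=8:; next count becomes 0; next final value 0. compute2: result becomes 1; next (((3 * -1) + max(-2, result)) != min(-2, step)) evaluates to false; next result becomes 0; next count becomes 0; next at pos=3:; next delta becomes 9; next count becomes 0; next at pos=4:; next delta becomes 9; next count becomes 0; next at pos=5:; next delta becomes 9; next count becomes 0; next at pos=6:; next delta becomes 9; next count becomes 0; next at pos=7:; next delta becomes 9; next count becomes 0; next at pos=8:; next delta becomes 9; next count becomes 0; next final value 0. Both give 0.
Sweeping the whole domain (36 inputs) finds no disagreement.
verdict: equivalent


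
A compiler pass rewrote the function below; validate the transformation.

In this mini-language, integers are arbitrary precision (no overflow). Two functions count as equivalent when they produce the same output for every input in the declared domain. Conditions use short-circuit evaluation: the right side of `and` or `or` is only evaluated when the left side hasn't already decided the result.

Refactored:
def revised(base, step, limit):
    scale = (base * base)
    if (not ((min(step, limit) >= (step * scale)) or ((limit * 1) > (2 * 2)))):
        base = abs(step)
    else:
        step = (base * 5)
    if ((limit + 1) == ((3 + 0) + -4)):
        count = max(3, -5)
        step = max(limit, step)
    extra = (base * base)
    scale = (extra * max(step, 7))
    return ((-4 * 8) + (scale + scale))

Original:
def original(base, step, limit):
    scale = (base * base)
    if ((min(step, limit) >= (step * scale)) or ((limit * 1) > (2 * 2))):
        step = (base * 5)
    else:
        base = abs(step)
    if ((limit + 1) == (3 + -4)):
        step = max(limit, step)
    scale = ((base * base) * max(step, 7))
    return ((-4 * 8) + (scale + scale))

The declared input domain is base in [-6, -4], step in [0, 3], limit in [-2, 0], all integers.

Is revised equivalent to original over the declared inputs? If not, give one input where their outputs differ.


The two versions differ — the changes include constant usage differs, min/max/abs usage differs, local variable names differ, boolean connective usage differs, arithmetic usage differs, statement counts differ.
One worked example (base=-5, step=1, limit=-1) — original: scale=25, then ((min(step, limit) >= (step * scale)) or ((limit * 1) > (2 * 2))) is false, then base=1, then ((limit + 1) == (3 + -4)) is false, then scale=7, then returns -18; revised: scale=25, then (not ((min(step, limit) >= (step * scale)) or ((limit * 1) > (2 * 2)))) is true, then base=1, then ((limit + 1) == ((3 + 0) + -4)) is false, then extra=1, then scale=7, then returns -18; agreement on -18.
Sweeping the whole domain (36 inputs) finds no disagreement.
verdict: equivalent
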